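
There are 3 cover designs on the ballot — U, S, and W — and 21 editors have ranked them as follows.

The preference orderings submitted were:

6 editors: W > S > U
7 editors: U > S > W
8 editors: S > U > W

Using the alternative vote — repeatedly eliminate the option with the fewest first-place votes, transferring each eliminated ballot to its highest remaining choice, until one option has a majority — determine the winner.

S

Round 1: S 8, U 7, W 6. W has the fewest and is eliminated.
Round 2: S 14, U 7. S has a majority.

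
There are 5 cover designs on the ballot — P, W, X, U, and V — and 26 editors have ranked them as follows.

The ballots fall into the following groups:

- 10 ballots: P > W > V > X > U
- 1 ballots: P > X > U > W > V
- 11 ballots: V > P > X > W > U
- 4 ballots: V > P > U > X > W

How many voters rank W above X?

10

Ballots ranking W above X: 10.
Ballots ranking X above W: 1+11+4 = 16.
So 10 of 26 voters prefer W to X.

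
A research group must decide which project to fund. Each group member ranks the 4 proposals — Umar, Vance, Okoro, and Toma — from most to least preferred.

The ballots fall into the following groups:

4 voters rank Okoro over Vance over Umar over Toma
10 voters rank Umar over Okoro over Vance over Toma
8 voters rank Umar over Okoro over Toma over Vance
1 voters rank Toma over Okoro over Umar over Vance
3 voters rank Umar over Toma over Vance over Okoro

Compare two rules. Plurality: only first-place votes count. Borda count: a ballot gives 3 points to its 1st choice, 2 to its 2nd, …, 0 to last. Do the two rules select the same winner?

Plurality first-place counts: Umar 21, Vance 0, Okoro 4, Toma 1 → Umar.
Borda totals: Umar 68, Vance 21, Okoro 50, Toma 17 → Umar.
The two rules agree on Umar.

Yes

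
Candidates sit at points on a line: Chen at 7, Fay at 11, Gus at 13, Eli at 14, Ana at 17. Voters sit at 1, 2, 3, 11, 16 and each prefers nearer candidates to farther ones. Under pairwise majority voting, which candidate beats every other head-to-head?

With single-peaked preferences on a line, the Condorcet winner is the candidate closest to the median voter.
The median voter (position 3) is closest to Chen at 7.
Check: Chen vs Ana — voters closer to Chen: 4 of 5.

Chen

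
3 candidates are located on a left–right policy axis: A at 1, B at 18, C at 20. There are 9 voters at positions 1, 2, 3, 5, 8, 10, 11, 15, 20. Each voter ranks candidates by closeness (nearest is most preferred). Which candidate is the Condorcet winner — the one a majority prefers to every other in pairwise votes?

With single-peaked preferences on a line, the Condorcet winner is the candidate closest to the median voter.
The median voter (position 8) is closest to A at 1.
Check: A vs B — voters closer to A: 5 of 9.

A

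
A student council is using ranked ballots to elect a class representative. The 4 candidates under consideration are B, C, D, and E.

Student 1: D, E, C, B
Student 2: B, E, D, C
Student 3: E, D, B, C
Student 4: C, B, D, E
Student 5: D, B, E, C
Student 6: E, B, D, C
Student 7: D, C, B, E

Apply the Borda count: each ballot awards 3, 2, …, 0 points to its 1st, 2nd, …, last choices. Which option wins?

Borda scores:
  B: 0 + 3 + 1 + 2 + 2 + 2 + 1 = 11
  C: 1 + 0 + 0 + 3 + 0 + 0 + 2 = 6
  D: 3 + 1 + 2 + 1 + 3 + 1 + 3 = 14
  E: 2 + 2 + 3 + 0 + 1 + 3 + 0 = 11
D has the highest total.

D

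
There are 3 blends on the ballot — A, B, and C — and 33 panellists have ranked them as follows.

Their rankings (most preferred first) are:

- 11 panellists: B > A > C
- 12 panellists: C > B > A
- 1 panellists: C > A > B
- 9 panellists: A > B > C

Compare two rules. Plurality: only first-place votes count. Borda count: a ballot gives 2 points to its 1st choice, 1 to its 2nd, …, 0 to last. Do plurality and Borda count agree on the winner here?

Plurality first-place counts: A 9, B 11, C 13 → C.
Borda totals: A 30, B 43, C 26 → B.
The two rules disagree: plurality picks C, Borda picks B.

No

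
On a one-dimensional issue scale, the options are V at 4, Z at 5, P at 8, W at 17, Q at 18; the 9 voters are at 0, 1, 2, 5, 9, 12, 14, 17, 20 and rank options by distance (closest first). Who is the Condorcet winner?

P

With single-peaked preferences on a line, the Condorcet winner is the candidate closest to the median voter.
The median voter (position 9) is closest to P at 8.
Check: P vs V — voters closer to P: 5 of 9.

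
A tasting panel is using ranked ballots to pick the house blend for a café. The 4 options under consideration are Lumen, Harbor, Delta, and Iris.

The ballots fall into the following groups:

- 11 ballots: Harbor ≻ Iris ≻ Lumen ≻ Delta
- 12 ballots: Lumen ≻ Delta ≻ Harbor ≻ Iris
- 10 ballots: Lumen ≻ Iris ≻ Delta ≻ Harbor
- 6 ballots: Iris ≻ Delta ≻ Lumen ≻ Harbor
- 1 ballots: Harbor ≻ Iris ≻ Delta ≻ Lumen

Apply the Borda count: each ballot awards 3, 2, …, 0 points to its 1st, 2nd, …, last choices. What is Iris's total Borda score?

Borda scores:
  Lumen: 11·1 + 12·3 + 10·3 + 6·1 + 0 = 83
  Harbor: 11·3 + 12·1 + 10·0 + 6·0 + 3 = 48
  Delta: 11·0 + 12·2 + 10·1 + 6·2 + 1 = 47
  Iris: 11·2 + 12·0 + 10·2 + 6·3 + 2 = 62

62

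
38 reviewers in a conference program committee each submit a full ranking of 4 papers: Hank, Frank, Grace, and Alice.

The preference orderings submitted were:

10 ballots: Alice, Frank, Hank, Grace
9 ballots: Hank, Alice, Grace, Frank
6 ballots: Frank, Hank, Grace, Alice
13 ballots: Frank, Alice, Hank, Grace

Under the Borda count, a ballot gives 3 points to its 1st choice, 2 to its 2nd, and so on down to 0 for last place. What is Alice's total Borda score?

Borda scores:
  Hank: 10·1 + 9·3 + 6·2 + 13·1 = 62
  Frank: 10·2 + 9·0 + 6·3 + 13·3 = 77
  Grace: 10·0 + 9·1 + 6·1 + 13·0 = 15
  Alice: 10·3 + 9·2 + 6·0 + 13·2 = 74

74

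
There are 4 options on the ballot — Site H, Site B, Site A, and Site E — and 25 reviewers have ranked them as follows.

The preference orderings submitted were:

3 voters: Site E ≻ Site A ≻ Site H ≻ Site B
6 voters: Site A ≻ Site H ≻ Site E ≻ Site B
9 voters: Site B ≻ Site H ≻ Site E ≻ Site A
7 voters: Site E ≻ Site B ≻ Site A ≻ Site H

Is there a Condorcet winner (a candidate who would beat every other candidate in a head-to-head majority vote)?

Head-to-head results (25 voters total):
Site H vs Site B: Site B wins 16–9.
Site H vs Site A: Site A wins 16–9.
Site H vs Site E: Site H wins 15–10.
Site B vs Site A: Site B wins 16–9.
Site B vs Site E: Site E wins 16–9.
Site A vs Site E: Site E wins 19–6.
No candidate beats all others: Site H beats Site E beats Site B beats Site H, a majority cycle.

No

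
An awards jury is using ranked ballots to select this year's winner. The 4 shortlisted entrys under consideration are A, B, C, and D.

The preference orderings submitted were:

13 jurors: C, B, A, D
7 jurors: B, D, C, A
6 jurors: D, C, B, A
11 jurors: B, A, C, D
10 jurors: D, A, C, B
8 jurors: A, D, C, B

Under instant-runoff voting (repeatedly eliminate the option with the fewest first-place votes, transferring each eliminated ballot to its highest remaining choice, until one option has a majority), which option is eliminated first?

Round 1: B 18, D 16, C 13, A 8. A has the fewest and is eliminated.
Round 2: D 24, B 18, C 13. C has the fewest and is eliminated.
Round 3: B 31, D 24. B has a majority.

A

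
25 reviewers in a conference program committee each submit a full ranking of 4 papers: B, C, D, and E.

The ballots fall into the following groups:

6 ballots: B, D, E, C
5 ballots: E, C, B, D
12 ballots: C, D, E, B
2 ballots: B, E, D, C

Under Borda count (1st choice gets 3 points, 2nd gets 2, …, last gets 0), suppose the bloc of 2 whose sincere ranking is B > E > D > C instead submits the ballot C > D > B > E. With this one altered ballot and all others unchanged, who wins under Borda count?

C

Borda totals with the altered ballot: B 25, C 52, D 40, E 33.
The winner is unchanged: still C.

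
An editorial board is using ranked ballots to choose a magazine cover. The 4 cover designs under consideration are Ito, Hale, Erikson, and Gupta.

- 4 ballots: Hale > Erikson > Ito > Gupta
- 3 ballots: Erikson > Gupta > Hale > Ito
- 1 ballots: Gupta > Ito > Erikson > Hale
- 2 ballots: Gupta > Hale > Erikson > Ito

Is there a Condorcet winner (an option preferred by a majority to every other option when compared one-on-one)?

Head-to-head results (10 voters total):
Ito vs Hale: Hale wins 9–1.
Ito vs Erikson: Erikson wins 9–1.
Ito vs Gupta: Gupta wins 6–4.
Hale vs Erikson: Hale wins 6–4.
Hale vs Gupta: Gupta wins 6–4.
Erikson vs Gupta: Erikson wins 7–3.
No candidate beats all others: Hale beats Erikson beats Gupta beats Hale, a majority cycle.

No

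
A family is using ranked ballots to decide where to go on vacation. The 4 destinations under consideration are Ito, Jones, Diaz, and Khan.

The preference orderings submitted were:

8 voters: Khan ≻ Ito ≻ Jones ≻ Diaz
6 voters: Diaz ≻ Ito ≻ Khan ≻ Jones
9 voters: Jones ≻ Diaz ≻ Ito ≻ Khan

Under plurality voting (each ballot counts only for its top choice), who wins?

Jones

First-place vote totals:
  Ito: 0
  Jones: 9
  Diaz: 6
  Khan: 8
Jones has the most first-place votes.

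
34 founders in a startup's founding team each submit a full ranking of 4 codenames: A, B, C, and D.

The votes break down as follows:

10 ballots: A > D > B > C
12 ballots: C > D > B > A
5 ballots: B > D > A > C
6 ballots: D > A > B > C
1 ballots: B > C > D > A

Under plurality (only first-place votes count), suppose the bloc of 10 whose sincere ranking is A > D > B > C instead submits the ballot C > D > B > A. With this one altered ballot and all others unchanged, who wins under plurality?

C

First-place totals with the altered ballot: A 0, B 6, C 22, D 6.
The winner is unchanged: still C.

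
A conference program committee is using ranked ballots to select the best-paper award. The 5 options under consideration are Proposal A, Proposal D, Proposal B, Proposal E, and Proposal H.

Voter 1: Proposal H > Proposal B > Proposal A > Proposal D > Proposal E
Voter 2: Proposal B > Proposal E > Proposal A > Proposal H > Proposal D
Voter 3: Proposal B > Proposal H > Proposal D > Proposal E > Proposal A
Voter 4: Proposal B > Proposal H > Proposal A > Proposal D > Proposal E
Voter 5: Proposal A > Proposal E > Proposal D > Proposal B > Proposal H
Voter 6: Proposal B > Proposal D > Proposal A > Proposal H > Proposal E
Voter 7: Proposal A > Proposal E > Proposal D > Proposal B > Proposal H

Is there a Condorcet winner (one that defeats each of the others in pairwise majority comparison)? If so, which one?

Head-to-head results (7 voters total):
Proposal A vs Proposal D: Proposal A wins 5–2.
Proposal A vs Proposal B: Proposal B wins 5–2.
Proposal A vs Proposal E: Proposal A wins 5–2.
Proposal A vs Proposal H: Proposal A wins 4–3.
Proposal D vs Proposal B: Proposal B wins 5–2.
Proposal D vs Proposal E: Proposal D wins 4–3.
Proposal D vs Proposal H: Proposal H wins 4–3.
Proposal B vs Proposal E: Proposal B wins 5–2.
Proposal B vs Proposal H: Proposal B wins 6–1.
Proposal E vs Proposal H: Proposal H wins 4–3.
Proposal B beats each rival — Proposal A (5–2), Proposal D (5–2), Proposal E (5–2), Proposal H (6–1) — so Proposal B is the Condorcet winner.

Proposal B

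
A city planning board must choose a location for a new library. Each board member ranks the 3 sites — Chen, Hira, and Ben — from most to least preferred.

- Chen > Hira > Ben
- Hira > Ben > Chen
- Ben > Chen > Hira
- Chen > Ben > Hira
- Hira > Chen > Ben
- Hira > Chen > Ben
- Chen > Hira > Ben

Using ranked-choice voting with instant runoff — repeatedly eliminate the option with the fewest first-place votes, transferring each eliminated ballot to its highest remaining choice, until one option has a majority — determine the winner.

Chen

Round 1: Chen 3, Hira 3, Ben 1. Ben has the fewest and is eliminated.
Round 2: Chen 4, Hira 3. Chen has a majority.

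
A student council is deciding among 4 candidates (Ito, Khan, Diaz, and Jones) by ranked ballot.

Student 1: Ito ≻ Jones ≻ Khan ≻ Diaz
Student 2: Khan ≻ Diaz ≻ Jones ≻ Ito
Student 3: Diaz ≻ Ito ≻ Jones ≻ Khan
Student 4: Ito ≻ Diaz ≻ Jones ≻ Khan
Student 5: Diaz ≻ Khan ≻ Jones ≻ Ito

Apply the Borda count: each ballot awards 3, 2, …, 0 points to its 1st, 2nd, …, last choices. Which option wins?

Diaz

Borda scores:
  Ito: 3 + 0 + 2 + 3 + 0 = 8
  Khan: 1 + 3 + 0 + 0 + 2 = 6
  Diaz: 0 + 2 + 3 + 2 + 3 = 10
  Jones: 2 + 1 + 1 + 1 + 1 = 6
Diaz has the highest total.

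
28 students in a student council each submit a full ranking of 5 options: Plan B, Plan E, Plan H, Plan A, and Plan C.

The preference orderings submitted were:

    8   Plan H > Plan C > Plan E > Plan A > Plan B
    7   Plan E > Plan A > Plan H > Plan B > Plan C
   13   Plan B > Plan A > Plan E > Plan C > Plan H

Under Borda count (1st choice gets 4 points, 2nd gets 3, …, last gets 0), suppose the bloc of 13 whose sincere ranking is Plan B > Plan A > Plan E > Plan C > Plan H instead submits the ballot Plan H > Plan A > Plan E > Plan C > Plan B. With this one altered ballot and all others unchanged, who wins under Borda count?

Borda totals with the altered ballot: Plan B 7, Plan E 70, Plan H 98, Plan A 68, Plan C 37.
The switch changes the winner from Plan E to Plan H.

Plan H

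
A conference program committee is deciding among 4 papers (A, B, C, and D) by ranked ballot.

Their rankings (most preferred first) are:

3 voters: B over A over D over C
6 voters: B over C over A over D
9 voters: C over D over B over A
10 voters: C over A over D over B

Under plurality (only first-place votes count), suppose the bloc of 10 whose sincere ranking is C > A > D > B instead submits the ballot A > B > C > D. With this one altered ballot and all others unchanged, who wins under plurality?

First-place totals with the altered ballot: A 10, B 9, C 9, D 0.
The switch changes the winner from C to A.

A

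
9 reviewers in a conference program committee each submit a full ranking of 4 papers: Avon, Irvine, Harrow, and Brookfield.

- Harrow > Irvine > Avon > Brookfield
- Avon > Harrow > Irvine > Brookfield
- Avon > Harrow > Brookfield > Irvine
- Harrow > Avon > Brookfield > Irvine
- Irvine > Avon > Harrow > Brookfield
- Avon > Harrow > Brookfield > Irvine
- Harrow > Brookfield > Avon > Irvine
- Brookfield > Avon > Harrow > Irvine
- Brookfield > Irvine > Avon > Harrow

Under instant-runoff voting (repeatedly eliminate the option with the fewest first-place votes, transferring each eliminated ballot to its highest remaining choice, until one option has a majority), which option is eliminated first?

Round 1: Avon 3, Harrow 3, Brookfield 2, Irvine 1. Irvine has the fewest and is eliminated.
Round 2: Avon 4, Harrow 3, Brookfield 2. Brookfield has the fewest and is eliminated.
Round 3: Avon 6, Harrow 3. Avon has a majority.

Irvine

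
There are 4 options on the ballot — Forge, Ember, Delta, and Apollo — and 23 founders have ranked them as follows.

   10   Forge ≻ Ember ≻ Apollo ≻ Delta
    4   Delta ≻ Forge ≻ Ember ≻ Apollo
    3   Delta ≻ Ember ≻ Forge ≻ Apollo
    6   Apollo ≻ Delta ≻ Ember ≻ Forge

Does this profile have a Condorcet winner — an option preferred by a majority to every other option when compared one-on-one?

Head-to-head results (23 voters total):
Forge vs Ember: Forge wins 14–9.
Forge vs Delta: Delta wins 13–10.
Forge vs Apollo: Forge wins 17–6.
Ember vs Delta: Delta wins 13–10.
Ember vs Apollo: Ember wins 17–6.
Delta vs Apollo: Apollo wins 16–7.
No candidate beats all others: Forge beats Apollo beats Delta beats Forge, a majority cycle.

No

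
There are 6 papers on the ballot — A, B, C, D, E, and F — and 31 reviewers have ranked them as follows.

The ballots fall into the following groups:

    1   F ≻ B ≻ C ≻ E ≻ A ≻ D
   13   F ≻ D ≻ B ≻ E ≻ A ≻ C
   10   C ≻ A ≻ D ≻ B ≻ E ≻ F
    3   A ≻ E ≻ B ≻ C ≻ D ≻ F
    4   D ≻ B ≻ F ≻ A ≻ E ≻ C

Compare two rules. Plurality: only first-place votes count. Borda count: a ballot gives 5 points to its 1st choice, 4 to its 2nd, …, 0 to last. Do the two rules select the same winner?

No

Plurality first-place counts: A 3, B 0, C 10, D 4, E 0, F 14 → F.
Borda totals: A 77, B 88, C 59, D 105, E 54, F 82 → D.
The two rules disagree: plurality picks F, Borda picks D.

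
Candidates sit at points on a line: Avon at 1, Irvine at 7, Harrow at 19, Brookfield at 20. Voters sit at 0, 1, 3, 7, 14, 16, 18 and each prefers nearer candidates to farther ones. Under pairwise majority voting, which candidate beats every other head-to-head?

With single-peaked preferences on a line, the Condorcet winner is the candidate closest to the median voter.
The median voter (position 7) is closest to Irvine at 7.
Check: Irvine vs Avon — voters closer to Irvine: 4 of 7.

Irvine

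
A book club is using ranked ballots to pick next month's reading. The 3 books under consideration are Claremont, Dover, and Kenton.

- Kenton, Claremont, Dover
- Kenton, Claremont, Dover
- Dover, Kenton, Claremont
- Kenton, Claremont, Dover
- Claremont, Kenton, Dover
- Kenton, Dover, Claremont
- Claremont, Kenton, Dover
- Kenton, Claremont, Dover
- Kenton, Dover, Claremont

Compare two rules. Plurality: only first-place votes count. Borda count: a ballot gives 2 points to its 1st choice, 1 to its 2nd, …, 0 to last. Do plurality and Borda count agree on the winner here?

Plurality first-place counts: Claremont 2, Dover 1, Kenton 6 → Kenton.
Borda totals: Claremont 8, Dover 4, Kenton 15 → Kenton.
The two rules agree on Kenton.

Yes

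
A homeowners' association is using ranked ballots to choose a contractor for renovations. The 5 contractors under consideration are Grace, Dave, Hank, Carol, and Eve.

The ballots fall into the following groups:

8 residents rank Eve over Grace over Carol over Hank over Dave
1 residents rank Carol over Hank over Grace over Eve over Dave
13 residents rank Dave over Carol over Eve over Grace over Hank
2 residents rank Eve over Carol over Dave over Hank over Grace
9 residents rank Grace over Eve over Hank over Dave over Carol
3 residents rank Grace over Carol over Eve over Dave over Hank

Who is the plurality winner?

First-place vote totals:
  Grace: 12
  Dave: 13
  Hank: 0
  Carol: 1
  Eve: 10
Dave has the most first-place votes.

Dave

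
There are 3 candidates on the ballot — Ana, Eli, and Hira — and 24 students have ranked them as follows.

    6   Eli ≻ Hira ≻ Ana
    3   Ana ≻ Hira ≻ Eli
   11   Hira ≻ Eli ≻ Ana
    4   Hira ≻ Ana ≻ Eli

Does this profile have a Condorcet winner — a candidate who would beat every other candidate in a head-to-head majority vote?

Yes

Head-to-head results (24 voters total):
Ana vs Eli: Eli wins 17–7.
Ana vs Hira: Hira wins 21–3.
Eli vs Hira: Hira wins 18–6.
Hira beats each rival — Ana (21–3), Eli (18–6) — so Hira is the Condorcet winner.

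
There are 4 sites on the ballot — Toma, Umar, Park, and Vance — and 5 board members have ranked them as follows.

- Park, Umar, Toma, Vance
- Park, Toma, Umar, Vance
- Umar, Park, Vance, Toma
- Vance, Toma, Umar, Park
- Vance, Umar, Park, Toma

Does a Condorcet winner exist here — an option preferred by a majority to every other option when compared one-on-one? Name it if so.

Umar

Head-to-head results (5 voters total):
Toma vs Umar: Umar wins 3–2.
Toma vs Park: Park wins 4–1.
Toma vs Vance: Vance wins 3–2.
Umar vs Park: Umar wins 3–2.
Umar vs Vance: Umar wins 3–2.
Park vs Vance: Park wins 3–2.
Umar beats each rival — Toma (3–2), Park (3–2), Vance (3–2) — so Umar is the Condorcet winner.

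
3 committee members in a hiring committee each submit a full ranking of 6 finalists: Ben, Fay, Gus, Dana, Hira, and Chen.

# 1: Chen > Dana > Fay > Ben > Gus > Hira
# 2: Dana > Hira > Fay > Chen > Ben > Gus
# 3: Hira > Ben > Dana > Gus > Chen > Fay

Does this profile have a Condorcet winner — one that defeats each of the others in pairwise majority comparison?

Yes

Head-to-head results (3 voters total):
Ben vs Fay: Fay wins 2–1.
Ben vs Gus: Ben wins 3–0.
Ben vs Dana: Dana wins 2–1.
Ben vs Hira: Hira wins 2–1.
Ben vs Chen: Chen wins 2–1.
Fay vs Gus: Fay wins 2–1.
Fay vs Dana: Dana wins 3–0.
Fay vs Hira: Hira wins 2–1.
Fay vs Chen: Chen wins 2–1.
Gus vs Dana: Dana wins 3–0.
Gus vs Hira: Hira wins 2–1.
Gus vs Chen: Chen wins 2–1.
Dana vs Hira: Dana wins 2–1.
Dana vs Chen: Dana wins 2–1.
Hira vs Chen: Hira wins 2–1.
Dana beats each rival — Ben (2–1), Fay (3–0), Gus (3–0), Hira (2–1), Chen (2–1) — so Dana is the Condorcet winner.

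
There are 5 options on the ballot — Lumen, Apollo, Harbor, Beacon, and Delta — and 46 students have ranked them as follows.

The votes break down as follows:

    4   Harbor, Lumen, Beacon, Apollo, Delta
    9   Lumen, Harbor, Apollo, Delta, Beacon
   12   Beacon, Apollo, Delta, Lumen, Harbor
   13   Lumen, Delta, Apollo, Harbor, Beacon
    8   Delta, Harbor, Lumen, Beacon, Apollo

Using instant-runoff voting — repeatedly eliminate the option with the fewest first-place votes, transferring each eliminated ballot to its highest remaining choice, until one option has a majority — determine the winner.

Lumen

Round 1: Lumen 22, Beacon 12, Delta 8, Harbor 4, Apollo 0. Apollo has the fewest and is eliminated.
Round 2: Lumen 22, Beacon 12, Delta 8, Harbor 4. Harbor has the fewest and is eliminated.
Round 3: Lumen 26, Beacon 12, Delta 8. Lumen has a majority.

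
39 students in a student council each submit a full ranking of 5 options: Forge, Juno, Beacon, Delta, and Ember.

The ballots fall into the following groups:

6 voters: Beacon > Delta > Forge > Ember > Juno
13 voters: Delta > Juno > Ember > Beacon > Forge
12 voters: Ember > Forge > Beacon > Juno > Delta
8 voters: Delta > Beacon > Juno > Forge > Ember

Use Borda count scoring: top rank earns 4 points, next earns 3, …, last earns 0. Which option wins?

Borda scores:
  Forge: 6·2 + 13·0 + 12·3 + 8·1 = 56
  Juno: 6·0 + 13·3 + 12·1 + 8·2 = 67
  Beacon: 6·4 + 13·1 + 12·2 + 8·3 = 85
  Delta: 6·3 + 13·4 + 12·0 + 8·4 = 102
  Ember: 6·1 + 13·2 + 12·4 + 8·0 = 80
Delta has the highest total.

Delta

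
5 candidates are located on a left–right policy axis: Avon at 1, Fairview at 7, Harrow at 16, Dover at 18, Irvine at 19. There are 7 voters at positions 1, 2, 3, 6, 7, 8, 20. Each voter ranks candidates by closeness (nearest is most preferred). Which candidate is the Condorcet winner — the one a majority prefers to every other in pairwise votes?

With single-peaked preferences on a line, the Condorcet winner is the candidate closest to the median voter.
The median voter (position 6) is closest to Fairview at 7.
Check: Fairview vs Avon — voters closer to Fairview: 4 of 7.

Fairview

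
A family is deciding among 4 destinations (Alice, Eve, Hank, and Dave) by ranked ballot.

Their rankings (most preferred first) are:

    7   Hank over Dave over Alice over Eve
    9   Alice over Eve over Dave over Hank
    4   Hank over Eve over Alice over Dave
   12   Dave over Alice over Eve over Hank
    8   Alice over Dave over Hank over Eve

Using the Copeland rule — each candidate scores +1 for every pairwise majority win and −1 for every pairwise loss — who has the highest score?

Pairwise results:
  Alice vs Eve: Alice wins 36–4.
  Alice vs Hank: Alice wins 29–11.
  Alice vs Dave: Alice wins 21–19.
  Eve vs Hank: Eve wins 21–19.
  Eve vs Dave: Dave wins 27–13.
  Hank vs Dave: Dave wins 29–11.
Copeland scores (wins − losses):
  Alice: 3 − 0 = 3
  Eve: 1 − 2 = -1
  Hank: 0 − 3 = -3
  Dave: 2 − 1 = 1
Alice has the best Copeland score.

Alice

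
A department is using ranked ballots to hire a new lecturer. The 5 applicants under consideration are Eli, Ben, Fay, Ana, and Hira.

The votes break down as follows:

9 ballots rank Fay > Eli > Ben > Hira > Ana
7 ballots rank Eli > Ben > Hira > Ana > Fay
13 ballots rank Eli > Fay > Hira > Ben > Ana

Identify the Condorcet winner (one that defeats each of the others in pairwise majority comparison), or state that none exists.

Head-to-head results (29 voters total):
Eli vs Ben: Eli wins 29–0.
Eli vs Fay: Eli wins 20–9.
Eli vs Ana: Eli wins 29–0.
Eli vs Hira: Eli wins 29–0.
Ben vs Fay: Fay wins 22–7.
Ben vs Ana: Ben wins 29–0.
Ben vs Hira: Ben wins 16–13.
Fay vs Ana: Fay wins 22–7.
Fay vs Hira: Fay wins 22–7.
Ana vs Hira: Hira wins 29–0.
Eli beats each rival — Ben (29–0), Fay (20–9), Ana (29–0), Hira (29–0) — so Eli is the Condorcet winner.

Eli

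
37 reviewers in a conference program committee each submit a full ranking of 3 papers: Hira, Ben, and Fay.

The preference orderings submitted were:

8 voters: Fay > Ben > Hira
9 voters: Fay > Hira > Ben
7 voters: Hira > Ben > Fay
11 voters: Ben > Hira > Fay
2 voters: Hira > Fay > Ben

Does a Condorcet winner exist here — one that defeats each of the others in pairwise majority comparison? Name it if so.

Head-to-head results (37 voters total):
Hira vs Ben: Ben wins 19–18.
Hira vs Fay: Hira wins 20–17.
Ben vs Fay: Fay wins 19–18.
No candidate beats all others: Hira beats Fay beats Ben beats Hira, a majority cycle.

No Condorcet winner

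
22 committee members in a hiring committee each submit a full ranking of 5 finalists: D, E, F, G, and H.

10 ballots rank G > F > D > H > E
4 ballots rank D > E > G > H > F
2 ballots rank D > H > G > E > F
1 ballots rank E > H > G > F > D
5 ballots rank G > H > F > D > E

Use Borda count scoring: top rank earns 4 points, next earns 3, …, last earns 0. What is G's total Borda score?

Borda scores:
  D: 10·2 + 4·4 + 2·4 + 0 + 5·1 = 49
  E: 10·0 + 4·3 + 2·1 + 4 + 5·0 = 18
  F: 10·3 + 4·0 + 2·0 + 1 + 5·2 = 41
  G: 10·4 + 4·2 + 2·2 + 2 + 5·4 = 74
  H: 10·1 + 4·1 + 2·3 + 3 + 5·3 = 38

74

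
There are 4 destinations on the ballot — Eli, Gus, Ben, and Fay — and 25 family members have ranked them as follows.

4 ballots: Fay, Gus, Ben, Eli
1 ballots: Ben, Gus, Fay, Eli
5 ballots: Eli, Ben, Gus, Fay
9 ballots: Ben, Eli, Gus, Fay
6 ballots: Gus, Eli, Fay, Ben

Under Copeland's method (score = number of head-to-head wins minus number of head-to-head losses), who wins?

Ben

Pairwise results:
  Eli vs Gus: Eli wins 14–11.
  Eli vs Ben: Ben wins 14–11.
  Eli vs Fay: Eli wins 20–5.
  Gus vs Ben: Ben wins 15–10.
  Gus vs Fay: Gus wins 21–4.
  Ben vs Fay: Ben wins 15–10.
Copeland scores (wins − losses):
  Eli: 2 − 1 = 1
  Gus: 1 − 2 = -1
  Ben: 3 − 0 = 3
  Fay: 0 − 3 = -3
Ben has the best Copeland score.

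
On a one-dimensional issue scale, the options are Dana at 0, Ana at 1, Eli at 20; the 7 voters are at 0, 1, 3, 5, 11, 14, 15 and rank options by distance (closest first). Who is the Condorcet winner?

With single-peaked preferences on a line, the Condorcet winner is the candidate closest to the median voter.
The median voter (position 5) is closest to Ana at 1.
Check: Ana vs Eli — voters closer to Ana: 4 of 7.

Ana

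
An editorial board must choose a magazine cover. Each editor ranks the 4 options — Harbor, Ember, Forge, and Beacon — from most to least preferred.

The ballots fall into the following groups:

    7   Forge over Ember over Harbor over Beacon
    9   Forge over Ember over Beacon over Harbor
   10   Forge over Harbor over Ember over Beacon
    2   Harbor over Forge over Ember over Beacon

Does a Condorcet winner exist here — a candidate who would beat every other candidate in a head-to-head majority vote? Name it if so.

Head-to-head results (28 voters total):
Harbor vs Ember: Ember wins 16–12.
Harbor vs Forge: Forge wins 26–2.
Harbor vs Beacon: Harbor wins 19–9.
Ember vs Forge: Forge wins 28–0.
Ember vs Beacon: Ember wins 28–0.
Forge vs Beacon: Forge wins 28–0.
Forge beats each rival — Harbor (26–2), Ember (28–0), Beacon (28–0) — so Forge is the Condorcet winner.

Forge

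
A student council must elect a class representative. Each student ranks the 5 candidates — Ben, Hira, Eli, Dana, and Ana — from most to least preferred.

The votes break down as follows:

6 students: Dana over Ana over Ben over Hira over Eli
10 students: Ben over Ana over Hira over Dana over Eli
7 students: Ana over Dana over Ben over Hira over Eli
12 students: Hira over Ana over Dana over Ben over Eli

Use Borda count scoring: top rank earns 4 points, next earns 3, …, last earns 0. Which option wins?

Ana

Borda scores:
  Ben: 6·2 + 10·4 + 7·2 + 12·1 = 78
  Hira: 6·1 + 10·2 + 7·1 + 12·4 = 81
  Eli: 6·0 + 10·0 + 7·0 + 12·0 = 0
  Dana: 6·4 + 10·1 + 7·3 + 12·2 = 79
  Ana: 6·3 + 10·3 + 7·4 + 12·3 = 112
Ana has the highest total.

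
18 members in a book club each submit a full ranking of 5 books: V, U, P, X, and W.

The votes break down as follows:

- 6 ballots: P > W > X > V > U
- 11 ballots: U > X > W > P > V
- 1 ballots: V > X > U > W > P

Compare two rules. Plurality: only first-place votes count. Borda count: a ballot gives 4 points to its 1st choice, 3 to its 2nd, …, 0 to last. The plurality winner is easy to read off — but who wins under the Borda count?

X

Plurality first-place counts: V 1, U 11, P 6, X 0, W 0 → U.
Borda totals: V 10, U 46, P 35, X 48, W 41 → X.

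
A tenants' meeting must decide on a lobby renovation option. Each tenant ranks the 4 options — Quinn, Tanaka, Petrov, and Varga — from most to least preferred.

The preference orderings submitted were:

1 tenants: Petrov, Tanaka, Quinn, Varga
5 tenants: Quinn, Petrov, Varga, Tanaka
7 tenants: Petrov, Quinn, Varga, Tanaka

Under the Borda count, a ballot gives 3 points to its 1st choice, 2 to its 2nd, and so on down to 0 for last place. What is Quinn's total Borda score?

Borda scores:
  Quinn: 1 + 5·3 + 7·2 = 30
  Tanaka: 2 + 5·0 + 7·0 = 2
  Petrov: 3 + 5·2 + 7·3 = 34
  Varga: 0 + 5·1 + 7·1 = 12

30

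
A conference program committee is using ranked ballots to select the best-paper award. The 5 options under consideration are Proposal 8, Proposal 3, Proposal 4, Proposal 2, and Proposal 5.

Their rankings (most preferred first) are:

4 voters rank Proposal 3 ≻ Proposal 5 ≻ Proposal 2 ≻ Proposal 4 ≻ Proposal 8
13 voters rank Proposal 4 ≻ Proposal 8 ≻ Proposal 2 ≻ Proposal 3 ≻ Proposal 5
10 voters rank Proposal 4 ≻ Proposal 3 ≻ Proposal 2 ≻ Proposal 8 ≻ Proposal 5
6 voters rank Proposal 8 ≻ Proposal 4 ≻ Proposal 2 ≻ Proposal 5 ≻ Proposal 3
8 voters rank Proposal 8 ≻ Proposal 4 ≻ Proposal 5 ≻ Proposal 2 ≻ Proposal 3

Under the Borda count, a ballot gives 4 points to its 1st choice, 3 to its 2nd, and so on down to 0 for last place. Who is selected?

Proposal 4

Borda scores:
  Proposal 8: 4·0 + 13·3 + 10·1 + 6·4 + 8·4 = 105
  Proposal 3: 4·4 + 13·1 + 10·3 + 6·0 + 8·0 = 59
  Proposal 4: 4·1 + 13·4 + 10·4 + 6·3 + 8·3 = 138
  Proposal 2: 4·2 + 13·2 + 10·2 + 6·2 + 8·1 = 74
  Proposal 5: 4·3 + 13·0 + 10·0 + 6·1 + 8·2 = 34
Proposal 4 has the highest total.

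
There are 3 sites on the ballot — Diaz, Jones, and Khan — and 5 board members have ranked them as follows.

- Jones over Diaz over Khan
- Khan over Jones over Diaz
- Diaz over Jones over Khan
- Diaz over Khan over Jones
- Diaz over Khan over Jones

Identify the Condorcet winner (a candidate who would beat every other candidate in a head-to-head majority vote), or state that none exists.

Diaz

Head-to-head results (5 voters total):
Diaz vs Jones: Diaz wins 3–2.
Diaz vs Khan: Diaz wins 4–1.
Jones vs Khan: Khan wins 3–2.
Diaz beats each rival — Jones (3–2), Khan (4–1) — so Diaz is the Condorcet winner.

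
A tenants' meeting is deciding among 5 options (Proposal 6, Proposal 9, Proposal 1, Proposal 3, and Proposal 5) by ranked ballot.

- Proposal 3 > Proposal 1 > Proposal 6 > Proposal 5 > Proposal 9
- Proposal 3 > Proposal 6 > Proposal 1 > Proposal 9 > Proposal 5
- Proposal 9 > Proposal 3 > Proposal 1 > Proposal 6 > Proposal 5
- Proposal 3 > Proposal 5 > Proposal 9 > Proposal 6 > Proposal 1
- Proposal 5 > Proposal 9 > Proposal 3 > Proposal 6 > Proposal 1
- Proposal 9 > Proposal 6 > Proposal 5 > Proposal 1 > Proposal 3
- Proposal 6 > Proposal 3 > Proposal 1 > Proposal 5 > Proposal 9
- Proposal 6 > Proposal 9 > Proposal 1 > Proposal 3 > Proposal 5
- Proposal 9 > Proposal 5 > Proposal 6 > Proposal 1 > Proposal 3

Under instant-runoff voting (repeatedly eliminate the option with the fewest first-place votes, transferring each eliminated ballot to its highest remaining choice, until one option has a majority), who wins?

Proposal 9

Round 1: Proposal 9 3, Proposal 3 3, Proposal 6 2, Proposal 5 1, Proposal 1 0. Proposal 1 has the fewest and is eliminated.
Round 2: Proposal 9 3, Proposal 3 3, Proposal 6 2, Proposal 5 1. Proposal 5 has the fewest and is eliminated.
Round 3: Proposal 9 4, Proposal 3 3, Proposal 6 2. Proposal 6 has the fewest and is eliminated.
Round 4: Proposal 9 5, Proposal 3 4. Proposal 9 has a majority.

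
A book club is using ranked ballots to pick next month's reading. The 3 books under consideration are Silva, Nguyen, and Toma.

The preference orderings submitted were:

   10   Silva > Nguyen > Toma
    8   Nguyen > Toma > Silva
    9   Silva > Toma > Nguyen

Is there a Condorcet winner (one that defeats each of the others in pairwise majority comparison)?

Head-to-head results (27 voters total):
Silva vs Nguyen: Silva wins 19–8.
Silva vs Toma: Silva wins 19–8.
Nguyen vs Toma: Nguyen wins 18–9.
Silva beats each rival — Nguyen (19–8), Toma (19–8) — so Silva is the Condorcet winner.

Yes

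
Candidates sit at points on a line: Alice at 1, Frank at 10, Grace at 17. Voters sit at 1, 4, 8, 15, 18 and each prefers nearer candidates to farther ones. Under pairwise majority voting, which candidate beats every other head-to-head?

With single-peaked preferences on a line, the Condorcet winner is the candidate closest to the median voter.
The median voter (position 8) is closest to Frank at 10.
Check: Frank vs Alice — voters closer to Frank: 3 of 5.

Frank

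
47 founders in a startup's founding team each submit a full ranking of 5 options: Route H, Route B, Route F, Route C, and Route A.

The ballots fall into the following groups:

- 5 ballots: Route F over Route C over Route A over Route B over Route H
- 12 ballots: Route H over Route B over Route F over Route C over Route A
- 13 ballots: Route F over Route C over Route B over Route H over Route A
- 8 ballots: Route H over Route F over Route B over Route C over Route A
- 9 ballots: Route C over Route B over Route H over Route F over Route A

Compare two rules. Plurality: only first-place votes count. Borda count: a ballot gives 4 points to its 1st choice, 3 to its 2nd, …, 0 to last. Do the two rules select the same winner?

Plurality first-place counts: Route H 20, Route B 0, Route F 18, Route C 9, Route A 0 → Route H.
Borda totals: Route H 111, Route B 110, Route F 129, Route C 110, Route A 10 → Route F.
The two rules disagree: plurality picks Route H, Borda picks Route F.

No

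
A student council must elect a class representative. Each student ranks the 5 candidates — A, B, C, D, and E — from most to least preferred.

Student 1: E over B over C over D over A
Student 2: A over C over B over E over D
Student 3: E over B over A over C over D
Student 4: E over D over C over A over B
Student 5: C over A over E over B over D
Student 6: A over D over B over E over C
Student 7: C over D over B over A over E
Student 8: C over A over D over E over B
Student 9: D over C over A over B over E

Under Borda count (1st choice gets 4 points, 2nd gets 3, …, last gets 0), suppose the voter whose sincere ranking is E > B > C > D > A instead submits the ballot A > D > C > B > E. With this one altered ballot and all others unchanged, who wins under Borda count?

A

Borda totals with the altered ballot: A 24, B 12, C 23, D 18, E 13.
The switch changes the winner from C to A.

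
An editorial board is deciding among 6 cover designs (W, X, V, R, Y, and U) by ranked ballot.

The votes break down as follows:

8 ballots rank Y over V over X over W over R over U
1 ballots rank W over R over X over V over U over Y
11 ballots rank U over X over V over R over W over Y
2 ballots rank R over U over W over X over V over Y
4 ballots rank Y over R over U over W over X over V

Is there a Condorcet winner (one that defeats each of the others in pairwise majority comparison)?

No

Head-to-head results (26 voters total):
W vs X: X wins 19–7.
W vs V: V wins 19–7.
W vs R: R wins 17–9.
W vs Y: W wins 14–12.
W vs U: U wins 17–9.
X vs V: X wins 18–8.
X vs R: X wins 19–7.
X vs Y: X wins 14–12.
X vs U: U wins 17–9.
V vs R: V wins 19–7.
V vs Y: V wins 14–12.
V vs U: U wins 17–9.
R vs Y: R wins 14–12.
R vs U: R wins 15–11.
Y vs U: U wins 14–12.
No candidate beats all others: X beats R beats U beats X, a majority cycle.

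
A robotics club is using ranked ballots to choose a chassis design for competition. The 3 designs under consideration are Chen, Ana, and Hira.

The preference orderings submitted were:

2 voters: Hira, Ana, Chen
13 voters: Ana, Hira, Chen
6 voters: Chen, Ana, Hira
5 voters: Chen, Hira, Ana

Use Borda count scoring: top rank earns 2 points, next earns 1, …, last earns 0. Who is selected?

Ana

Borda scores:
  Chen: 2·0 + 13·0 + 6·2 + 5·2 = 22
  Ana: 2·1 + 13·2 + 6·1 + 5·0 = 34
  Hira: 2·2 + 13·1 + 6·0 + 5·1 = 22
Ana has the highest total.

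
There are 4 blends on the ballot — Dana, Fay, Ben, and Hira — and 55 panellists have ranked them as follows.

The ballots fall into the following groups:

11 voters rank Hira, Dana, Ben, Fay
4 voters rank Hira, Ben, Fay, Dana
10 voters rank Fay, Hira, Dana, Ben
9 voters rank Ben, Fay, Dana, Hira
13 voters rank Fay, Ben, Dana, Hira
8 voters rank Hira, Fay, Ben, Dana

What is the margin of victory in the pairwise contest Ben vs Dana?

Ballots ranking Ben above Dana: 4+9+13+8 = 34.
Ballots ranking Dana above Ben: 11+10 = 21.
Ben wins 34–21, a margin of 13.

13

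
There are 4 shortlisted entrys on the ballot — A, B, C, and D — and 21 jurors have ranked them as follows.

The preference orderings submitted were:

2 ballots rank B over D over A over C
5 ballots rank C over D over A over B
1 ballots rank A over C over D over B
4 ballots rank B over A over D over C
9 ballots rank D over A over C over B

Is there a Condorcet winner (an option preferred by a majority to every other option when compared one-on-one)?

Yes

Head-to-head results (21 voters total):
A vs B: A wins 15–6.
A vs C: A wins 16–5.
A vs D: D wins 16–5.
B vs C: C wins 15–6.
B vs D: D wins 15–6.
C vs D: D wins 15–6.
D beats each rival — A (16–5), B (15–6), C (15–6) — so D is the Condorcet winner.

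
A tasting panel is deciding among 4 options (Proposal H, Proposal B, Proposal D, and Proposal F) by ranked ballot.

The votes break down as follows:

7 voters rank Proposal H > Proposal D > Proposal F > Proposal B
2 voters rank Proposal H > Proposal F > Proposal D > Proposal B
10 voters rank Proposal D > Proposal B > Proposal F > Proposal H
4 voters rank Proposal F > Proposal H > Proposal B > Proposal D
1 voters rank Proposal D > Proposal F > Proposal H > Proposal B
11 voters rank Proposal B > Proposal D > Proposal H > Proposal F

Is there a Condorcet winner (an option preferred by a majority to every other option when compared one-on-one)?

Yes

Head-to-head results (35 voters total):
Proposal H vs Proposal B: Proposal B wins 21–14.
Proposal H vs Proposal D: Proposal D wins 22–13.
Proposal H vs Proposal F: Proposal H wins 20–15.
Proposal B vs Proposal D: Proposal D wins 20–15.
Proposal B vs Proposal F: Proposal B wins 21–14.
Proposal D vs Proposal F: Proposal D wins 29–6.
Proposal D beats each rival — Proposal H (22–13), Proposal B (20–15), Proposal F (29–6) — so Proposal D is the Condorcet winner.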